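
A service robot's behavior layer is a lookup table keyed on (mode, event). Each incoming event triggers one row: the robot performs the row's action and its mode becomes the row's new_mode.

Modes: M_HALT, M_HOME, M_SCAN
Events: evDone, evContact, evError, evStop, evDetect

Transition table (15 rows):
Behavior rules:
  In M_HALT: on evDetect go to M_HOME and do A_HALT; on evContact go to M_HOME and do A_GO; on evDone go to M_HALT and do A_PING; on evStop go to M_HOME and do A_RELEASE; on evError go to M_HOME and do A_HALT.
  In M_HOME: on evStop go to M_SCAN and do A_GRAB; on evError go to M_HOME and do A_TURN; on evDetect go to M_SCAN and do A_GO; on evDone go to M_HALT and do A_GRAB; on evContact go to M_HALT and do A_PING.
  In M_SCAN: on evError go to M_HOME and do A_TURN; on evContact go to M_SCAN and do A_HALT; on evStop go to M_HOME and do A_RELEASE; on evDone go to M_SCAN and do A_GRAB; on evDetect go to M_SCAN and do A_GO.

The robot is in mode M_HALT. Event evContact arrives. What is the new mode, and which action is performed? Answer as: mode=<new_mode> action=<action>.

mode=M_HOME action=A_GO

current mode = M_HALT; filter table to that mode:
  (M_HALT, evDetect) → (M_HOME, A_HALT)
  (M_HALT, evContact) → (M_HOME, A_GO)  ← event matches
  (M_HALT, evDone) → (M_HALT, A_PING)
  (M_HALT, evStop) → (M_HOME, A_RELEASE)
  (M_HALT, evError) → (M_HOME, A_HALT)
event = evContact selects (M_HOME, A_GO)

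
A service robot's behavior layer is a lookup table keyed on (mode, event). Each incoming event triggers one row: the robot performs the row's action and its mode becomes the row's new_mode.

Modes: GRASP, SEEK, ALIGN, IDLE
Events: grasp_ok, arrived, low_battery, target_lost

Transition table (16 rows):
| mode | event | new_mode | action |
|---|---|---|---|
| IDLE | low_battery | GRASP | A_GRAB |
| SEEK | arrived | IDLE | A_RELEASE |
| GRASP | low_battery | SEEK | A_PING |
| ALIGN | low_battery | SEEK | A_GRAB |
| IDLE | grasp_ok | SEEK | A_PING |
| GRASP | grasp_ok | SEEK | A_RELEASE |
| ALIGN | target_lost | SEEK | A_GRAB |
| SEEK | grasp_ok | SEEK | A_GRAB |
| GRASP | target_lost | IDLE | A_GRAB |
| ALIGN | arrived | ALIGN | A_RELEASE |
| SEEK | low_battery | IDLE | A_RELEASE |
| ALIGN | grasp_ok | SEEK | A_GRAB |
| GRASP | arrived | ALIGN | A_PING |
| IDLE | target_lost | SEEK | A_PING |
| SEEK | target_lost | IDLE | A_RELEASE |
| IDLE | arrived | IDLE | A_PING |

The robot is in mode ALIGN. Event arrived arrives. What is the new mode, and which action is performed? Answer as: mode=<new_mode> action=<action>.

current mode = ALIGN; filter table to that mode:
  (ALIGN, low_battery) → (SEEK, A_GRAB)
  (ALIGN, target_lost) → (SEEK, A_GRAB)
  (ALIGN, arrived) → (ALIGN, A_RELEASE)  ← event matches
  (ALIGN, grasp_ok) → (SEEK, A_GRAB)
event = arrived selects (ALIGN, A_RELEASE)

mode=ALIGN action=A_RELEASE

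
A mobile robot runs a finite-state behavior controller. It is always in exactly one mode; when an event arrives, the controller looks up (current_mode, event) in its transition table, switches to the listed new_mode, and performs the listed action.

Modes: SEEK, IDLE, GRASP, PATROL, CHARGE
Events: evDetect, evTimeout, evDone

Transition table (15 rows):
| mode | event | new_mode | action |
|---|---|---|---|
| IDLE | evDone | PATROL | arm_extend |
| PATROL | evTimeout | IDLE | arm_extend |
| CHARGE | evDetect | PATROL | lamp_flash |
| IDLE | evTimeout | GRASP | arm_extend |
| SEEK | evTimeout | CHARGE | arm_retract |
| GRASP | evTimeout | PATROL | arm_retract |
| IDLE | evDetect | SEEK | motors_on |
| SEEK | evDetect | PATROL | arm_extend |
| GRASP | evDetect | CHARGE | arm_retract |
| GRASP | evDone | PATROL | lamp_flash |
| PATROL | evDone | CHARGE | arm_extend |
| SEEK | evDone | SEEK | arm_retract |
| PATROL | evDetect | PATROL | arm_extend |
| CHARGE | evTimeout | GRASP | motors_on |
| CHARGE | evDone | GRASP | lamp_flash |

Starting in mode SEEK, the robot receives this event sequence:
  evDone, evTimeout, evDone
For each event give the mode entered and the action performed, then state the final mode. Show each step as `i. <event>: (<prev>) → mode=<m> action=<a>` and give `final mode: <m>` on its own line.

1. evDone: (SEEK) → mode=SEEK action=arm_retract
2. evTimeout: (SEEK) → mode=CHARGE action=arm_retract
3. evDone: (CHARGE) → mode=GRASP action=lamp_flash

final mode: GRASP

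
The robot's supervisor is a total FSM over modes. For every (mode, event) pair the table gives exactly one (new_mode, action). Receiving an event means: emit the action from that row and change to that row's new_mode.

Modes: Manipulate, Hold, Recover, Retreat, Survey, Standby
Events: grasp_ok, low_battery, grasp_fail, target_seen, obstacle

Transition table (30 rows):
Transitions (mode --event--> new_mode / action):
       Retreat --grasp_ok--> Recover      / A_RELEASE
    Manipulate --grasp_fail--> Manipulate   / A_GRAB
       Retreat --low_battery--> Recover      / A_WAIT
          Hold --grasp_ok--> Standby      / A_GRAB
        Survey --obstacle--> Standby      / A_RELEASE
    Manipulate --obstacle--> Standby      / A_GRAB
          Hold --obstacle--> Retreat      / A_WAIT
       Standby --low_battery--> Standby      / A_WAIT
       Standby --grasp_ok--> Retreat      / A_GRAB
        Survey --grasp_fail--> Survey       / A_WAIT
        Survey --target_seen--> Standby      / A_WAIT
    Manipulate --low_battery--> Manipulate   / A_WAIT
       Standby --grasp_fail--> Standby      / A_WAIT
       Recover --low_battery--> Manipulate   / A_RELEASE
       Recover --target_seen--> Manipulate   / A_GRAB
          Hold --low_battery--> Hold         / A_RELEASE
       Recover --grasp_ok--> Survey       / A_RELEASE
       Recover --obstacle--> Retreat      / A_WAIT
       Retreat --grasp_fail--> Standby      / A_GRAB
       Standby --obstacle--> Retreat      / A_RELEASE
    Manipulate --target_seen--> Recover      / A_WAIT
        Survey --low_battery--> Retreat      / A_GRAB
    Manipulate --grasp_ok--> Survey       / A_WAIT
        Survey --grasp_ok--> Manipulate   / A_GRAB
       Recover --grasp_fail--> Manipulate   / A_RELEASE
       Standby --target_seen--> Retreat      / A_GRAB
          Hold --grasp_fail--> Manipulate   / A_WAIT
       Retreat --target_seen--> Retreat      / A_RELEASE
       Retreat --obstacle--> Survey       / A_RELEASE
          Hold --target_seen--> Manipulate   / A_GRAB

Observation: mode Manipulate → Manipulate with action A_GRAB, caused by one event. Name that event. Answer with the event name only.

try grasp_ok: (Manipulate, grasp_ok) → (Survey, A_WAIT)
try low_battery: (Manipulate, low_battery) → (Manipulate, A_WAIT)
try grasp_fail: (Manipulate, grasp_fail) → (Manipulate, A_GRAB)  ← matches
try target_seen: (Manipulate, target_seen) → (Recover, A_WAIT)
try obstacle: (Manipulate, obstacle) → (Standby, A_GRAB)

grasp_fail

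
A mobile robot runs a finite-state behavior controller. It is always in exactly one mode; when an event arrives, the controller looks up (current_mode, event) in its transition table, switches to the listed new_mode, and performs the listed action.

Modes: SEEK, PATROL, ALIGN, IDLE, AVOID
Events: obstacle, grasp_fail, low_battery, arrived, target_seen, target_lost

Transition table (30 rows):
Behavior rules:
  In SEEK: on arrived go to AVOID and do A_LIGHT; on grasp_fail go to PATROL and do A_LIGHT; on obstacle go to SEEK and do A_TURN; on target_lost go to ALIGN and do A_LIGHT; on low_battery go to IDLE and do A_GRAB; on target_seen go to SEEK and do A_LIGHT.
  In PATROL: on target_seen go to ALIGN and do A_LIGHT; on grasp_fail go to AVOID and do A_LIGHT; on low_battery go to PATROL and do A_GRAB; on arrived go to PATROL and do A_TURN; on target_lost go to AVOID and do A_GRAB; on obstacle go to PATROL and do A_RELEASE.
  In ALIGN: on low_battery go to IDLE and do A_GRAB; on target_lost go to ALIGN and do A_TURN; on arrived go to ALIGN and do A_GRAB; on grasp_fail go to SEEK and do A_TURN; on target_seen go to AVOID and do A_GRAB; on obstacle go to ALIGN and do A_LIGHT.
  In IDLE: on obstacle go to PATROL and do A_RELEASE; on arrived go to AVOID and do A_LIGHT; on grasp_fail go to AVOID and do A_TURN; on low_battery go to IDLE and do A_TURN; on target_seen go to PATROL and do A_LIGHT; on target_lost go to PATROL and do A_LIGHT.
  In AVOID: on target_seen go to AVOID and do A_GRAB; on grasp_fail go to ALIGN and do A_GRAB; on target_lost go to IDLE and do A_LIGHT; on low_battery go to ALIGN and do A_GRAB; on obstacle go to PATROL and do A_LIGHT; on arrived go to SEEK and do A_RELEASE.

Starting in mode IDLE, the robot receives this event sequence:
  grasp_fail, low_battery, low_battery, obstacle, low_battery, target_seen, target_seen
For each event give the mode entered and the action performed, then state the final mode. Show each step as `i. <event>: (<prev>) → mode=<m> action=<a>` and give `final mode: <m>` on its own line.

final mode: AVOID

1. grasp_fail: (IDLE) → mode=AVOID action=A_TURN
2. low_battery: (AVOID) → mode=ALIGN action=A_GRAB
3. low_battery: (ALIGN) → mode=IDLE action=A_GRAB
4. obstacle: (IDLE) → mode=PATROL action=A_RELEASE
5. low_battery: (PATROL) → mode=PATROL action=A_GRAB
6. target_seen: (PATROL) → mode=ALIGN action=A_LIGHT
7. target_seen: (ALIGN) → mode=AVOID action=A_GRAB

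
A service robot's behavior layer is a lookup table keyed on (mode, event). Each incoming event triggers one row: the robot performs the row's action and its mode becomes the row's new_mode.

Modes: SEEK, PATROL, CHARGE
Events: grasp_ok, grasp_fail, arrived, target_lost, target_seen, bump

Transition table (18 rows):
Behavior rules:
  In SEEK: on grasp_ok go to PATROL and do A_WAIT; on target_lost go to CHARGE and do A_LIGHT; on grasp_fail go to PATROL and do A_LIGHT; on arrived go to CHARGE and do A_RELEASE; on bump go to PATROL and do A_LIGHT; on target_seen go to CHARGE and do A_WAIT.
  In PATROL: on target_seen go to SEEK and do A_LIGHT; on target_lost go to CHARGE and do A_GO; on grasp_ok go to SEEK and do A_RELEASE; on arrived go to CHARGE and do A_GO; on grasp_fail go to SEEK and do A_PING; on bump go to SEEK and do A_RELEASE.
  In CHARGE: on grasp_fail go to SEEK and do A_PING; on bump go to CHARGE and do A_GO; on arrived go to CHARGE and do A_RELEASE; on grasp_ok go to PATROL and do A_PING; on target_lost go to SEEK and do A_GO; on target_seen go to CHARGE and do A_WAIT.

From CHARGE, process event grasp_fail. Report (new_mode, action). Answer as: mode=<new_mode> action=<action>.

mode=SEEK action=A_PING

current mode = CHARGE; filter table to that mode:
  (CHARGE, grasp_fail) → (SEEK, A_PING)  ← event matches
  (CHARGE, bump) → (CHARGE, A_GO)
  (CHARGE, arrived) → (CHARGE, A_RELEASE)
  (CHARGE, grasp_ok) → (PATROL, A_PING)
  (CHARGE, target_lost) → (SEEK, A_GO)
  (CHARGE, target_seen) → (CHARGE, A_WAIT)
event = grasp_fail selects (SEEK, A_PING)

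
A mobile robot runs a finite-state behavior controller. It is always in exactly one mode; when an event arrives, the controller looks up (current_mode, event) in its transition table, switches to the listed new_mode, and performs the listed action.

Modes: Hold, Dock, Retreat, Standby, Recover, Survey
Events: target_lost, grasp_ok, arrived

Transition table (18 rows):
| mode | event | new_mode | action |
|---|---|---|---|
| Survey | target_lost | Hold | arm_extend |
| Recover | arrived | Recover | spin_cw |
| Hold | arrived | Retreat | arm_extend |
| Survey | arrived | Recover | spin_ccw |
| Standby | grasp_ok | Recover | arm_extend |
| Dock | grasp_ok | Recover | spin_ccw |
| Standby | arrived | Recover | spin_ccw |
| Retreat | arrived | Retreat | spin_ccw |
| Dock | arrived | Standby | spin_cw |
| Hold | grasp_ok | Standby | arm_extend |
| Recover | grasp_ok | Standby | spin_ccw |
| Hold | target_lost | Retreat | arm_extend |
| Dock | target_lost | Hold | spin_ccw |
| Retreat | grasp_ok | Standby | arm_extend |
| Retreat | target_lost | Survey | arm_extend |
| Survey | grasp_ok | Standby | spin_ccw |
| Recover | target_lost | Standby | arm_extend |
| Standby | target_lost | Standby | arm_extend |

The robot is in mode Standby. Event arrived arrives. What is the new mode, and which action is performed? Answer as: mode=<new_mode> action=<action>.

mode=Recover action=spin_ccw

current mode = Standby; filter table to that mode:
  (Standby, grasp_ok) → (Recover, arm_extend)
  (Standby, arrived) → (Recover, spin_ccw)  ← event matches
  (Standby, target_lost) → (Standby, arm_extend)
event = arrived selects (Recover, spin_ccw)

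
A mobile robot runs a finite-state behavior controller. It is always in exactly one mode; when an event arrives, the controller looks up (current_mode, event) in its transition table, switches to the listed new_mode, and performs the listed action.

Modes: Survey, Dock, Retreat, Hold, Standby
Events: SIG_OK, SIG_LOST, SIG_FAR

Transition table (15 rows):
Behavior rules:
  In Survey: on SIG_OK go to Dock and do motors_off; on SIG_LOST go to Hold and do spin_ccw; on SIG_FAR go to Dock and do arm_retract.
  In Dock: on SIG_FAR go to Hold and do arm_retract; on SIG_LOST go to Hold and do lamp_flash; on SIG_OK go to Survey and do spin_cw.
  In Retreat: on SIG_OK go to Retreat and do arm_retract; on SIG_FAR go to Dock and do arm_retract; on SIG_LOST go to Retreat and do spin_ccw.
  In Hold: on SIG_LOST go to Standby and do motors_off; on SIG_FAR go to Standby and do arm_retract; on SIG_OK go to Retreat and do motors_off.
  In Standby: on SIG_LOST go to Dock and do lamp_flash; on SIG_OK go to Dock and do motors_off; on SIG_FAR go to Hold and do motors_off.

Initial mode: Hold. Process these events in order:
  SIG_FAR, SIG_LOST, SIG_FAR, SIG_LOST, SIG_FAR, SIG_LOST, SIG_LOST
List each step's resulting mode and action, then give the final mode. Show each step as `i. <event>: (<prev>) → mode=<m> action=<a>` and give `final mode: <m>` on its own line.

final mode: Dock

1. SIG_FAR: (Hold) → mode=Standby action=arm_retract
2. SIG_LOST: (Standby) → mode=Dock action=lamp_flash
3. SIG_FAR: (Dock) → mode=Hold action=arm_retract
4. SIG_LOST: (Hold) → mode=Standby action=motors_off
5. SIG_FAR: (Standby) → mode=Hold action=motors_off
6. SIG_LOST: (Hold) → mode=Standby action=motors_off
7. SIG_LOST: (Standby) → mode=Dock action=lamp_flash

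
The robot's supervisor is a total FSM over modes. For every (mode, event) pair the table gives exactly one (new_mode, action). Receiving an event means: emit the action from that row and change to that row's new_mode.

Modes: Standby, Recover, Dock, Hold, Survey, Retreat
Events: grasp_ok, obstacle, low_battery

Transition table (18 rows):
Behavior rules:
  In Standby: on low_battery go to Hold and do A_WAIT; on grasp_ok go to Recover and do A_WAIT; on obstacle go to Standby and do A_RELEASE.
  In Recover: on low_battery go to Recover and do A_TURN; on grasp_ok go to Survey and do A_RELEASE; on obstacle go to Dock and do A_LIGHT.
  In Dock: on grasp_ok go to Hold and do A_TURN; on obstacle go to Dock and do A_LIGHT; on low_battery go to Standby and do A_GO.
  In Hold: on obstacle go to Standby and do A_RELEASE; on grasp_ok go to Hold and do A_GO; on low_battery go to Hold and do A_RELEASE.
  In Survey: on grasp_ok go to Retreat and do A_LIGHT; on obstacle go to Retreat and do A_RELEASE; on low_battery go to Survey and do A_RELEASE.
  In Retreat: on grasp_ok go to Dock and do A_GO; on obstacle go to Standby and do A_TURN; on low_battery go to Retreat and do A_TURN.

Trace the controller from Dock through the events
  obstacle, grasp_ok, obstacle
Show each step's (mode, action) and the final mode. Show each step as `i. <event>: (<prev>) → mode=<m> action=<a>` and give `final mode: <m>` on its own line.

final mode: Standby

1. obstacle: (Dock) → mode=Dock action=A_LIGHT
2. grasp_ok: (Dock) → mode=Hold action=A_TURN
3. obstacle: (Hold) → mode=Standby action=A_RELEASE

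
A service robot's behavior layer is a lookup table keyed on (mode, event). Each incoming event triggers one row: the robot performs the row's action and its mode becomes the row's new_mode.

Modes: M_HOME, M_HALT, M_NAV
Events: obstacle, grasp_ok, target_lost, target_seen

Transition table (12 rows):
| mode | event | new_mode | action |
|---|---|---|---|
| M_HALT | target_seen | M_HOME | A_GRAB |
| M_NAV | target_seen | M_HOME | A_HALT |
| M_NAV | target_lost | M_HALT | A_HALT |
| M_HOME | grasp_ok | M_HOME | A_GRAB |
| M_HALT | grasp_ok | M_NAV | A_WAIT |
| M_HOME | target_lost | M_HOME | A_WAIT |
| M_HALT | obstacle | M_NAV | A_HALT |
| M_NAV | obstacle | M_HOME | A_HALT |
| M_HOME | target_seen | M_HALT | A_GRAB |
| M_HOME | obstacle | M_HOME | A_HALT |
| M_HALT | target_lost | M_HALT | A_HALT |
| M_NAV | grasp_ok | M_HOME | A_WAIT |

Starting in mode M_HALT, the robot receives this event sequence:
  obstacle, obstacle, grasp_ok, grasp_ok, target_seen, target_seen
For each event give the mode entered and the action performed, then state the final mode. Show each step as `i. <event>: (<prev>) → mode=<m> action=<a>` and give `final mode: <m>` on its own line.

final mode: M_HOME

1. obstacle: (M_HALT) → mode=M_NAV action=A_HALT
2. obstacle: (M_NAV) → mode=M_HOME action=A_HALT
3. grasp_ok: (M_HOME) → mode=M_HOME action=A_GRAB
4. grasp_ok: (M_HOME) → mode=M_HOME action=A_GRAB
5. target_seen: (M_HOME) → mode=M_HALT action=A_GRAB
6. target_seen: (M_HALT) → mode=M_HOME action=A_GRAB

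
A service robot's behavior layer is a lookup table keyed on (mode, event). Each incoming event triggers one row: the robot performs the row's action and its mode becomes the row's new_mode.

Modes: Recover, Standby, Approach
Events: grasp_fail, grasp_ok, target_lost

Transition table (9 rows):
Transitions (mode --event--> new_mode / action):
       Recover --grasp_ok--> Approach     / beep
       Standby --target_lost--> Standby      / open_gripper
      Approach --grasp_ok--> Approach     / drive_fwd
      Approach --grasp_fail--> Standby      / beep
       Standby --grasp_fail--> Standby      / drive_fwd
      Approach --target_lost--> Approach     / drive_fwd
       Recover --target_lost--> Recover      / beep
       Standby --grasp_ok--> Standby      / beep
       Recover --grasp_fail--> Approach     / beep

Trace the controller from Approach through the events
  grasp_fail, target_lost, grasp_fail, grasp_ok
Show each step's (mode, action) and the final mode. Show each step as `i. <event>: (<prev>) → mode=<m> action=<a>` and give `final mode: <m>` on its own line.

1. grasp_fail: (Approach) → mode=Standby action=beep
2. target_lost: (Standby) → mode=Standby action=open_gripper
3. grasp_fail: (Standby) → mode=Standby action=drive_fwd
4. grasp_ok: (Standby) → mode=Standby action=beep

final mode: Standby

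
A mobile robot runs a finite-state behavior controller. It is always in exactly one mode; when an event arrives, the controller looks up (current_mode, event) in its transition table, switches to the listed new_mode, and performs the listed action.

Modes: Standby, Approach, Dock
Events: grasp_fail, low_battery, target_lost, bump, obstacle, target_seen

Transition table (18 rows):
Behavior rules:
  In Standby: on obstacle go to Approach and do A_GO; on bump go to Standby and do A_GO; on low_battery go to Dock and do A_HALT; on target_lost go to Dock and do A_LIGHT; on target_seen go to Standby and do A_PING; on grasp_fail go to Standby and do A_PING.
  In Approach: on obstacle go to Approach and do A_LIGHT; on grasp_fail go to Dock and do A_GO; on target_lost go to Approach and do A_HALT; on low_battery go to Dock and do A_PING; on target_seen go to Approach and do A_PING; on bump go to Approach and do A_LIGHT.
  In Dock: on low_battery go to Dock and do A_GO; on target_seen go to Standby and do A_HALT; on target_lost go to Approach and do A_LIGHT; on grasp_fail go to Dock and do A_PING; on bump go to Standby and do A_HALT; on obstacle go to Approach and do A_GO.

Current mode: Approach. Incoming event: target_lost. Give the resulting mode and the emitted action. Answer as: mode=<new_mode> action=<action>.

mode=Approach action=A_HALT

current mode = Approach; filter table to that mode:
  (Approach, obstacle) → (Approach, A_LIGHT)
  (Approach, grasp_fail) → (Dock, A_GO)
  (Approach, target_lost) → (Approach, A_HALT)  ← event matches
  (Approach, low_battery) → (Dock, A_PING)
  (Approach, target_seen) → (Approach, A_PING)
  (Approach, bump) → (Approach, A_LIGHT)
event = target_lost selects (Approach, A_HALT)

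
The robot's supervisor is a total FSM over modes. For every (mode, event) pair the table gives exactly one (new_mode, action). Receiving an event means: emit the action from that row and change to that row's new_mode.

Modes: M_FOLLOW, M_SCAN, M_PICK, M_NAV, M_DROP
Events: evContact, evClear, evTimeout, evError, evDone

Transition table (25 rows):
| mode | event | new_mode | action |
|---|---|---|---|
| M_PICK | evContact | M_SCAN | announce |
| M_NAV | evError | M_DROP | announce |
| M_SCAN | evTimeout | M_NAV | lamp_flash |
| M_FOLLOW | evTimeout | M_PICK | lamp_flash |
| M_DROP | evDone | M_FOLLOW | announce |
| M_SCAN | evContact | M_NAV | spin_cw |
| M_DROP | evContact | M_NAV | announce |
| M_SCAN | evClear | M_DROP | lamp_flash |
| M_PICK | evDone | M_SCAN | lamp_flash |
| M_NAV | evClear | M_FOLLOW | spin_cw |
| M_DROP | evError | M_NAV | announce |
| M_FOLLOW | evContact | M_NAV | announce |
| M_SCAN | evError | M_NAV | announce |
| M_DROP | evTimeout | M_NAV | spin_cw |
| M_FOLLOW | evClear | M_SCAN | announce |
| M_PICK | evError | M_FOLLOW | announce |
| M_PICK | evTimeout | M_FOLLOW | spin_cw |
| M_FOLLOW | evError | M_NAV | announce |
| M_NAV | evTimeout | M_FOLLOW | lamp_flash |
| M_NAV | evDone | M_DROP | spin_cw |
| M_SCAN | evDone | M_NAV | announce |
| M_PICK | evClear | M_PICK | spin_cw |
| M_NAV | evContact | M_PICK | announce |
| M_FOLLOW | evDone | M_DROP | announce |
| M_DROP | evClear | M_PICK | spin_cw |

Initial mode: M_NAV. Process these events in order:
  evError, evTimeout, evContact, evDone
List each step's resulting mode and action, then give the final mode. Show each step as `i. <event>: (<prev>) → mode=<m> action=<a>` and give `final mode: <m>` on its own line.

1. evError: (M_NAV) → mode=M_DROP action=announce
2. evTimeout: (M_DROP) → mode=M_NAV action=spin_cw
3. evContact: (M_NAV) → mode=M_PICK action=announce
4. evDone: (M_PICK) → mode=M_SCAN action=lamp_flash

final mode: M_SCAN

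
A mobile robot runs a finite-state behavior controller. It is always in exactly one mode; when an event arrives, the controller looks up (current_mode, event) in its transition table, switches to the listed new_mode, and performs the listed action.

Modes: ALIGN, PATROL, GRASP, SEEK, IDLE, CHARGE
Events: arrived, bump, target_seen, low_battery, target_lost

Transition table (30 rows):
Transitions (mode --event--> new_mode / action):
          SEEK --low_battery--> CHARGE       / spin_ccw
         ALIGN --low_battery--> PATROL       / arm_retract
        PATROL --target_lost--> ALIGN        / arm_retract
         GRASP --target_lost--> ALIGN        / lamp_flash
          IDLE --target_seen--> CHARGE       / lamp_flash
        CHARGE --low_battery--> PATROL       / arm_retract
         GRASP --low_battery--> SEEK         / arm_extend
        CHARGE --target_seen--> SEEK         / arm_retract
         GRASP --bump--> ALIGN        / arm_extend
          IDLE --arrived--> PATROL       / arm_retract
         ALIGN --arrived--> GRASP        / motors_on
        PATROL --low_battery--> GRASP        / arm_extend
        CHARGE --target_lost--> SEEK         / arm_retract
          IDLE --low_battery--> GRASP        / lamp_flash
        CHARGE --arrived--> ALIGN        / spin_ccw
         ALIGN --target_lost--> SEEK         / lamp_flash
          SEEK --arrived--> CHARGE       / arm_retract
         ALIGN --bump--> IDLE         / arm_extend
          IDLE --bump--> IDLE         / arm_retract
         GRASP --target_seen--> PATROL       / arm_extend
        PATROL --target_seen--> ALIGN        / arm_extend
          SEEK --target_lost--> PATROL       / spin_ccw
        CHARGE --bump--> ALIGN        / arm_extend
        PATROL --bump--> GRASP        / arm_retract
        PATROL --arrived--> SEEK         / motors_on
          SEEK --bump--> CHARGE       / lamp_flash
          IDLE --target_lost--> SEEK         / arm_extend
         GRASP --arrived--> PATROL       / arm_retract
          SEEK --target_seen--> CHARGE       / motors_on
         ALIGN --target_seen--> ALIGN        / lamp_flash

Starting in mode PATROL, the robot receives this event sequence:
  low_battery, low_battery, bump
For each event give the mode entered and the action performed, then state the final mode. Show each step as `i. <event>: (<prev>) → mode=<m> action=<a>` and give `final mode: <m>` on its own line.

final mode: CHARGE

1. low_battery: (PATROL) → mode=GRASP action=arm_extend
2. low_battery: (GRASP) → mode=SEEK action=arm_extend
3. bump: (SEEK) → mode=CHARGE action=lamp_flash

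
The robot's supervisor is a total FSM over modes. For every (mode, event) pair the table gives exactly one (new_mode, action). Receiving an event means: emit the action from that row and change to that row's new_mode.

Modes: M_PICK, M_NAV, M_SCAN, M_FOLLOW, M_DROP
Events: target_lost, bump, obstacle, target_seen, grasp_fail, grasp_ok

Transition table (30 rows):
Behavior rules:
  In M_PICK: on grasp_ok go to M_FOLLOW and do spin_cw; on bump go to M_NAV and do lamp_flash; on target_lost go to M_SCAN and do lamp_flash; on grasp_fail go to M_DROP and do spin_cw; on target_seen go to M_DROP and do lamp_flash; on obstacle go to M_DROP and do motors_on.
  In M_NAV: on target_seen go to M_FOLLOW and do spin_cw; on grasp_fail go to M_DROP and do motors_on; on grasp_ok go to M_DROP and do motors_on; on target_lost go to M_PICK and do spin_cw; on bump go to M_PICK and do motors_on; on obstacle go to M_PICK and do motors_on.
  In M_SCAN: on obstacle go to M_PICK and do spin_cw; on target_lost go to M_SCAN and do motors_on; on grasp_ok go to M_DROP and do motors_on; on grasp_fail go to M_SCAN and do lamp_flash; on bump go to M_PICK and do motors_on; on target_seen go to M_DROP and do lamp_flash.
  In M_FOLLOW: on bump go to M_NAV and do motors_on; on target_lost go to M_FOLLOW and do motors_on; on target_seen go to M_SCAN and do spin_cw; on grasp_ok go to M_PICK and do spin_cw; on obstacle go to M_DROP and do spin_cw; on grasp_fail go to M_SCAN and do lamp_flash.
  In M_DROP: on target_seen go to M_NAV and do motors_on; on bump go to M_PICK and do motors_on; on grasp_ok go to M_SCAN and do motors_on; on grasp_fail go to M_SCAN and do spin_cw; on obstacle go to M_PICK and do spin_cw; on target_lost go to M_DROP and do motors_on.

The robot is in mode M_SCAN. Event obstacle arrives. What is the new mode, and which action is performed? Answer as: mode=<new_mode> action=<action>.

mode=M_PICK action=spin_cw

current mode = M_SCAN; filter table to that mode:
  (M_SCAN, obstacle) → (M_PICK, spin_cw)  ← event matches
  (M_SCAN, target_lost) → (M_SCAN, motors_on)
  (M_SCAN, grasp_ok) → (M_DROP, motors_on)
  (M_SCAN, grasp_fail) → (M_SCAN, lamp_flash)
  (M_SCAN, bump) → (M_PICK, motors_on)
  (M_SCAN, target_seen) → (M_DROP, lamp_flash)
event = obstacle selects (M_PICK, spin_cw)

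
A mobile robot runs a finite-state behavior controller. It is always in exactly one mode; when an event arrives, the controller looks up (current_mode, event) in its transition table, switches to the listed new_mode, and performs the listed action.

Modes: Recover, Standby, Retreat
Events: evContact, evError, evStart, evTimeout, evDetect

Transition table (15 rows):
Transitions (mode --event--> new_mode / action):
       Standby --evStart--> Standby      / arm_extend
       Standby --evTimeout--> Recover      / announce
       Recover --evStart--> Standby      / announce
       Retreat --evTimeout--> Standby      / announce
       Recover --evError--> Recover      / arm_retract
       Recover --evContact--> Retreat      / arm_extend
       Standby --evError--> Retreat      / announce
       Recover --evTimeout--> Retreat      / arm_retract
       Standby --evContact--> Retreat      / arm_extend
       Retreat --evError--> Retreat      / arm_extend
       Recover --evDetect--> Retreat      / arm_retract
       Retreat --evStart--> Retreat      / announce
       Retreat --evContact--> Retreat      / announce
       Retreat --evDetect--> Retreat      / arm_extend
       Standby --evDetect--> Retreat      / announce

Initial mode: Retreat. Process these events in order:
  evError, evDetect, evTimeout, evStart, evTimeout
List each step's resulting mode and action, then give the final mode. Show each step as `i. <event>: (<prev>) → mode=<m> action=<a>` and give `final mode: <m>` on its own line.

1. evError: (Retreat) → mode=Retreat action=arm_extend
2. evDetect: (Retreat) → mode=Retreat action=arm_extend
3. evTimeout: (Retreat) → mode=Standby action=announce
4. evStart: (Standby) → mode=Standby action=arm_extend
5. evTimeout: (Standby) → mode=Recover action=announce

final mode: Recover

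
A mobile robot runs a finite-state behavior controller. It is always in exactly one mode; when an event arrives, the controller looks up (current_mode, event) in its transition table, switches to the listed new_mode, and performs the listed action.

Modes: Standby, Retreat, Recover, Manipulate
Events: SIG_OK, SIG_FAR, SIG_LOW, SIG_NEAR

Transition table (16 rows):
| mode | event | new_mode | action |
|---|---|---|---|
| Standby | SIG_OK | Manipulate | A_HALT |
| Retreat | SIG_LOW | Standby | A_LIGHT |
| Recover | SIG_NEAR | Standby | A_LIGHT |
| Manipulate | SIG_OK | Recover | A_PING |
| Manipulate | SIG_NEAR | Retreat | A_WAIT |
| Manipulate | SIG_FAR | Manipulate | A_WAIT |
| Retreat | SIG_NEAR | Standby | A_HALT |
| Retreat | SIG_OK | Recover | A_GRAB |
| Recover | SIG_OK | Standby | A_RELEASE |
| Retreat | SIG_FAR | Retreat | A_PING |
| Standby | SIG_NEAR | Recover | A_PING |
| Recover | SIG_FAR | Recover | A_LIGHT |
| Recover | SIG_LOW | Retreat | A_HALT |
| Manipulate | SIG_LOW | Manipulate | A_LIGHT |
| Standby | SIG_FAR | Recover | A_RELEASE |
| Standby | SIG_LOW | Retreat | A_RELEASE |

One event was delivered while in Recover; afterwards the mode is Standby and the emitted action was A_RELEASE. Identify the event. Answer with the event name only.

SIG_OK

try SIG_OK: (Recover, SIG_OK) → (Standby, A_RELEASE)  ← matches
try SIG_FAR: (Recover, SIG_FAR) → (Recover, A_LIGHT)
try SIG_LOW: (Recover, SIG_LOW) → (Retreat, A_HALT)
try SIG_NEAR: (Recover, SIG_NEAR) → (Standby, A_LIGHT)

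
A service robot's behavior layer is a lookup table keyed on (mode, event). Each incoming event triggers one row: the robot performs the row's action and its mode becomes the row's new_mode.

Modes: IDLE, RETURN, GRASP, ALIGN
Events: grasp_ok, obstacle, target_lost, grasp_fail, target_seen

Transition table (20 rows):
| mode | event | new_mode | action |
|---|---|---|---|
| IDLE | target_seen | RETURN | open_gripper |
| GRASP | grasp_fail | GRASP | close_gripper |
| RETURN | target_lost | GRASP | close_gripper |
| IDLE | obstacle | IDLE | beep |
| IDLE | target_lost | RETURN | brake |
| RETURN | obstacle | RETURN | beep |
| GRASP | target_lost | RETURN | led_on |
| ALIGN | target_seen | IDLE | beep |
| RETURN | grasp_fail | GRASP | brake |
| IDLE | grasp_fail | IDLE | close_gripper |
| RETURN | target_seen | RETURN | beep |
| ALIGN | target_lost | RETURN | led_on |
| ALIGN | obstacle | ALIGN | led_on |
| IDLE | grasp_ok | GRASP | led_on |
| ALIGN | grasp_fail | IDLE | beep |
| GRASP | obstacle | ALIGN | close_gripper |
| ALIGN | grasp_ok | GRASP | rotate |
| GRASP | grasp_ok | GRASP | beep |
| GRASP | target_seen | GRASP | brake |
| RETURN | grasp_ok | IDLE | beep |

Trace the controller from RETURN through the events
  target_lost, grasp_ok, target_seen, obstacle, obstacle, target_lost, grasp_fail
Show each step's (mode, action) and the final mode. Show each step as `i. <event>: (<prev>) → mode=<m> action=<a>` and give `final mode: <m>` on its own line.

1. target_lost: (RETURN) → mode=GRASP action=close_gripper
2. grasp_ok: (GRASP) → mode=GRASP action=beep
3. target_seen: (GRASP) → mode=GRASP action=brake
4. obstacle: (GRASP) → mode=ALIGN action=close_gripper
5. obstacle: (ALIGN) → mode=ALIGN action=led_on
6. target_lost: (ALIGN) → mode=RETURN action=led_on
7. grasp_fail: (RETURN) → mode=GRASP action=brake

final mode: GRASP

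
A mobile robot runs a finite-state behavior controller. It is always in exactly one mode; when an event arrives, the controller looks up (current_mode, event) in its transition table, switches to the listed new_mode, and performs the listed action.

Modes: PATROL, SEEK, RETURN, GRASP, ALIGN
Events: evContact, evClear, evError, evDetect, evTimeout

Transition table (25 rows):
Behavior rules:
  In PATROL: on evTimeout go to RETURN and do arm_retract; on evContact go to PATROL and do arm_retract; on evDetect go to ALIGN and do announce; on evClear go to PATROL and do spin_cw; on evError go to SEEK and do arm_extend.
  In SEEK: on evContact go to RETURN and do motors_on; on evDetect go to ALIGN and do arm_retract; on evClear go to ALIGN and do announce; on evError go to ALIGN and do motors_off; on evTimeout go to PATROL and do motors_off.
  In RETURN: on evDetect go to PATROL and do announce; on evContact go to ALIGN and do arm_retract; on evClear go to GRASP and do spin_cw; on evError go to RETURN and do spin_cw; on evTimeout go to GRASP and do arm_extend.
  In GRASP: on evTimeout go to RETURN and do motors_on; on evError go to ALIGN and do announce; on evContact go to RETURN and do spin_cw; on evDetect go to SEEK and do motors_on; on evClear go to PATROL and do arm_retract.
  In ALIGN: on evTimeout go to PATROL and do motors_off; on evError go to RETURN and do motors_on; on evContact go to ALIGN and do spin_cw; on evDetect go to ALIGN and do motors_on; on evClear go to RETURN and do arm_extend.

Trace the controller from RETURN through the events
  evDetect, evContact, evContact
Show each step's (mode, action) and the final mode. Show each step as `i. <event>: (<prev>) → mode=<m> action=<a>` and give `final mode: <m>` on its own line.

final mode: PATROL

1. evDetect: (RETURN) → mode=PATROL action=announce
2. evContact: (PATROL) → mode=PATROL action=arm_retract
3. evContact: (PATROL) → mode=PATROL action=arm_retract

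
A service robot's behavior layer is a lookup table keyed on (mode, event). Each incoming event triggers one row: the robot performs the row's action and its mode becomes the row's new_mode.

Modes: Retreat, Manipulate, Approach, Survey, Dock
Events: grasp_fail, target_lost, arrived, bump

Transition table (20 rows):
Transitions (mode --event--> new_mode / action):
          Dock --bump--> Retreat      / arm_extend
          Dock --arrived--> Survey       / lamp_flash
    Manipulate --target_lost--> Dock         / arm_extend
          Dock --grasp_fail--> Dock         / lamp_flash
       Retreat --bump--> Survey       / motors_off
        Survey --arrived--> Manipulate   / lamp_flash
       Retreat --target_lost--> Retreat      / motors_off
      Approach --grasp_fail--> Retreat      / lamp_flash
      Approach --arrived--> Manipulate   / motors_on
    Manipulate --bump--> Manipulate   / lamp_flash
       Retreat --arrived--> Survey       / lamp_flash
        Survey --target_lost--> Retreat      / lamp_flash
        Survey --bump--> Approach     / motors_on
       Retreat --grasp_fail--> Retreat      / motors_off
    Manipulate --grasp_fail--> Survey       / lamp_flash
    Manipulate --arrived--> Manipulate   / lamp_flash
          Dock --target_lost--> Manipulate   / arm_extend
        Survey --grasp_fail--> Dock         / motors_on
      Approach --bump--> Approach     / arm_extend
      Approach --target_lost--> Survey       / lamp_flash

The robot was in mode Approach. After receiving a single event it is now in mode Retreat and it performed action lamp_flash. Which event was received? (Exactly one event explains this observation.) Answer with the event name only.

try grasp_fail: (Approach, grasp_fail) → (Retreat, lamp_flash)  ← matches
try target_lost: (Approach, target_lost) → (Survey, lamp_flash)
try arrived: (Approach, arrived) → (Manipulate, motors_on)
try bump: (Approach, bump) → (Approach, arm_extend)

grasp_fail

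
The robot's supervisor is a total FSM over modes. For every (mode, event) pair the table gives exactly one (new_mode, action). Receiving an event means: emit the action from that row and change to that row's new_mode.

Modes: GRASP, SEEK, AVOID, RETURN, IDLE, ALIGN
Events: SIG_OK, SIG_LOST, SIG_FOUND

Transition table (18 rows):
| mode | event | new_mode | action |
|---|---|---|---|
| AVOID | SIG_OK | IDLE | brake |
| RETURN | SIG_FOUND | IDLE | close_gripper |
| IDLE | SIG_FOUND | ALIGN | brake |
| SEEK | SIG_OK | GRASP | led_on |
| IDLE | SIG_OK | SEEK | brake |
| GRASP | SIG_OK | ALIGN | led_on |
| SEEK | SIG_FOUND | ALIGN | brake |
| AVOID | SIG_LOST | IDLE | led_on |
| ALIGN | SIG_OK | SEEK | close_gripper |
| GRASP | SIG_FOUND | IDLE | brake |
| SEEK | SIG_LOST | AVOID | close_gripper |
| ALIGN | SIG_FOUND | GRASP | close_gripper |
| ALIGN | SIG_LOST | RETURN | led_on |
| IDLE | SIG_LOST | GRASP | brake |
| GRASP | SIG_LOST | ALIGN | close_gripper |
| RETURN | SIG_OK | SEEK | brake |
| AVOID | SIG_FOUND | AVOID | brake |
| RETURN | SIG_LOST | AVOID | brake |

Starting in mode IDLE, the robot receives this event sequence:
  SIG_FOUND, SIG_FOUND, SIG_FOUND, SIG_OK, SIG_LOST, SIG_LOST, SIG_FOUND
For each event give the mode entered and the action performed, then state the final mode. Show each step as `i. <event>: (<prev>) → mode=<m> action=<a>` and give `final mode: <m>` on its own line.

final mode: ALIGN

1. SIG_FOUND: (IDLE) → mode=ALIGN action=brake
2. SIG_FOUND: (ALIGN) → mode=GRASP action=close_gripper
3. SIG_FOUND: (GRASP) → mode=IDLE action=brake
4. SIG_OK: (IDLE) → mode=SEEK action=brake
5. SIG_LOST: (SEEK) → mode=AVOID action=close_gripper
6. SIG_LOST: (AVOID) → mode=IDLE action=led_on
7. SIG_FOUND: (IDLE) → mode=ALIGN action=brake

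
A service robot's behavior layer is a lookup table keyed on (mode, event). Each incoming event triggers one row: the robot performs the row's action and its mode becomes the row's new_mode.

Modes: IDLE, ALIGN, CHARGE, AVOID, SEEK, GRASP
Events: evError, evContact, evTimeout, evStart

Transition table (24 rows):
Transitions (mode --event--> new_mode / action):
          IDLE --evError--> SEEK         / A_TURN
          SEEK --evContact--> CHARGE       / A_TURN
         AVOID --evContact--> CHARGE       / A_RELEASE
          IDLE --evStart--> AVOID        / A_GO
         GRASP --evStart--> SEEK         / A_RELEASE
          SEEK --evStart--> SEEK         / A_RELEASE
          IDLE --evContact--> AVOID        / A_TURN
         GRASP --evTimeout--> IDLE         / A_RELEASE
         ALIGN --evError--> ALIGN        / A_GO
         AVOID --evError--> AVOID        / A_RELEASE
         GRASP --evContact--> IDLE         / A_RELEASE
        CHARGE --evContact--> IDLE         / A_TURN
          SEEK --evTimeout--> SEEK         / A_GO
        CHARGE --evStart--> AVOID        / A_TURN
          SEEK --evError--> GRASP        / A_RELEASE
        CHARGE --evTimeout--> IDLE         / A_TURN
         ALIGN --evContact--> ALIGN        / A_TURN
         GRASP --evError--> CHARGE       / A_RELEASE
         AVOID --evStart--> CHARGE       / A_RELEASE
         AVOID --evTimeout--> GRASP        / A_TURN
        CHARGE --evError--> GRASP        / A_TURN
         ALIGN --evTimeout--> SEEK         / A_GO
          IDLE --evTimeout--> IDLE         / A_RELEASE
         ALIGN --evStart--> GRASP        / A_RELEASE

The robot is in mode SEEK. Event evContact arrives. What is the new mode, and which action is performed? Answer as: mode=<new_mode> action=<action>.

current mode = SEEK; filter table to that mode:
  (SEEK, evContact) → (CHARGE, A_TURN)  ← event matches
  (SEEK, evStart) → (SEEK, A_RELEASE)
  (SEEK, evTimeout) → (SEEK, A_GO)
  (SEEK, evError) → (GRASP, A_RELEASE)
event = evContact selects (CHARGE, A_TURN)

mode=CHARGE action=A_TURN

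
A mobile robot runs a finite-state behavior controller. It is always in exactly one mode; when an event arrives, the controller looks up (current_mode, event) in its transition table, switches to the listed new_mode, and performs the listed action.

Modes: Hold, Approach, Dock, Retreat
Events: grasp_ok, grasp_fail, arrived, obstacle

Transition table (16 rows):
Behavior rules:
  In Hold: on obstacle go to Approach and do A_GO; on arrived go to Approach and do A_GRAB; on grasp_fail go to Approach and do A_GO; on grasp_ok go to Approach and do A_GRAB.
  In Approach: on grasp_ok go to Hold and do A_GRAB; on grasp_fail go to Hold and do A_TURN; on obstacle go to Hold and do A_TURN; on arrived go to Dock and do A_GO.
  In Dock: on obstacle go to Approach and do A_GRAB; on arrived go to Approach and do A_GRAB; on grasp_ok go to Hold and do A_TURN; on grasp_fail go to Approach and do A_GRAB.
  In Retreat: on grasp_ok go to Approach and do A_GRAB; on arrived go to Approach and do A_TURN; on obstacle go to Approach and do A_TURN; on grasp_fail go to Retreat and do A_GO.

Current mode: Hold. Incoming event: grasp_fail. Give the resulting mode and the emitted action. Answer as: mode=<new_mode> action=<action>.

current mode = Hold; filter table to that mode:
  (Hold, obstacle) → (Approach, A_GO)
  (Hold, arrived) → (Approach, A_GRAB)
  (Hold, grasp_fail) → (Approach, A_GO)  ← event matches
  (Hold, grasp_ok) → (Approach, A_GRAB)
event = grasp_fail selects (Approach, A_GO)

mode=Approach action=A_GO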